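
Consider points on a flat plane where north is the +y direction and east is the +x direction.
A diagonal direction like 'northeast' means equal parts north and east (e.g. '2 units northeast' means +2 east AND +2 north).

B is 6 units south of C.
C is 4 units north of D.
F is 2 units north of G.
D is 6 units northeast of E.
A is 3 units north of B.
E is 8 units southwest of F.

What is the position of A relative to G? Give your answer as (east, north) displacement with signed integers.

Place G at the origin (east=0, north=0).
  F is 2 units north of G: delta (east=+0, north=+2); F at (east=0, north=2).
  E is 8 units southwest of F: delta (east=-8, north=-8); E at (east=-8, north=-6).
  D is 6 units northeast of E: delta (east=+6, north=+6); D at (east=-2, north=0).
  C is 4 units north of D: delta (east=+0, north=+4); C at (east=-2, north=4).
  B is 6 units south of C: delta (east=+0, north=-6); B at (east=-2, north=-2).
  A is 3 units north of B: delta (east=+0, north=+3); A at (east=-2, north=1).
Therefore A relative to G: (east=-2, north=1).

Answer: A is at (east=-2, north=1) relative to G.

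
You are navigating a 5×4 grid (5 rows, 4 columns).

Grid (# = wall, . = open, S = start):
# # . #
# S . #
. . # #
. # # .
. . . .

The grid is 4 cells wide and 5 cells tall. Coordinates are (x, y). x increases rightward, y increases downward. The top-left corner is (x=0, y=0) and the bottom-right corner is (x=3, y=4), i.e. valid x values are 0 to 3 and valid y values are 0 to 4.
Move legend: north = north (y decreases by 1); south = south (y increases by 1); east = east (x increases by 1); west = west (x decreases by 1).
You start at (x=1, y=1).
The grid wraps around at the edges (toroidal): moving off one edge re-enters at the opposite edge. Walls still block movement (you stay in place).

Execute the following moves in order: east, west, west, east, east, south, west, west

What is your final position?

Answer: Final position: (x=1, y=1)

Derivation:
Start: (x=1, y=1)
  east (east): (x=1, y=1) -> (x=2, y=1)
  west (west): (x=2, y=1) -> (x=1, y=1)
  west (west): blocked, stay at (x=1, y=1)
  east (east): (x=1, y=1) -> (x=2, y=1)
  east (east): blocked, stay at (x=2, y=1)
  south (south): blocked, stay at (x=2, y=1)
  west (west): (x=2, y=1) -> (x=1, y=1)
  west (west): blocked, stay at (x=1, y=1)
Final: (x=1, y=1)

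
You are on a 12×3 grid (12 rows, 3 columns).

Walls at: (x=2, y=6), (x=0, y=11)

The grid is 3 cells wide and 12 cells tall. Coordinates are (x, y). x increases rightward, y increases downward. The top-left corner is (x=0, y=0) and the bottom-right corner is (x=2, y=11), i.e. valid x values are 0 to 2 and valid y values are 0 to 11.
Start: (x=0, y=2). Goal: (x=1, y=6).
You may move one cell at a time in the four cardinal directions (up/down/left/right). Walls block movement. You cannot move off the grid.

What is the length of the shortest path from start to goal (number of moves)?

BFS from (x=0, y=2) until reaching (x=1, y=6):
  Distance 0: (x=0, y=2)
  Distance 1: (x=0, y=1), (x=1, y=2), (x=0, y=3)
  Distance 2: (x=0, y=0), (x=1, y=1), (x=2, y=2), (x=1, y=3), (x=0, y=4)
  Distance 3: (x=1, y=0), (x=2, y=1), (x=2, y=3), (x=1, y=4), (x=0, y=5)
  Distance 4: (x=2, y=0), (x=2, y=4), (x=1, y=5), (x=0, y=6)
  Distance 5: (x=2, y=5), (x=1, y=6), (x=0, y=7)  <- goal reached here
One shortest path (5 moves): (x=0, y=2) -> (x=1, y=2) -> (x=1, y=3) -> (x=1, y=4) -> (x=1, y=5) -> (x=1, y=6)

Answer: Shortest path length: 5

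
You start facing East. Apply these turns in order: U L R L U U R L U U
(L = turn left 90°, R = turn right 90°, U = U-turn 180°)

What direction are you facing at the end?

Answer: Final heading: South

Derivation:
Start: East
  U (U-turn (180°)) -> West
  L (left (90° counter-clockwise)) -> South
  R (right (90° clockwise)) -> West
  L (left (90° counter-clockwise)) -> South
  U (U-turn (180°)) -> North
  U (U-turn (180°)) -> South
  R (right (90° clockwise)) -> West
  L (left (90° counter-clockwise)) -> South
  U (U-turn (180°)) -> North
  U (U-turn (180°)) -> South
Final: South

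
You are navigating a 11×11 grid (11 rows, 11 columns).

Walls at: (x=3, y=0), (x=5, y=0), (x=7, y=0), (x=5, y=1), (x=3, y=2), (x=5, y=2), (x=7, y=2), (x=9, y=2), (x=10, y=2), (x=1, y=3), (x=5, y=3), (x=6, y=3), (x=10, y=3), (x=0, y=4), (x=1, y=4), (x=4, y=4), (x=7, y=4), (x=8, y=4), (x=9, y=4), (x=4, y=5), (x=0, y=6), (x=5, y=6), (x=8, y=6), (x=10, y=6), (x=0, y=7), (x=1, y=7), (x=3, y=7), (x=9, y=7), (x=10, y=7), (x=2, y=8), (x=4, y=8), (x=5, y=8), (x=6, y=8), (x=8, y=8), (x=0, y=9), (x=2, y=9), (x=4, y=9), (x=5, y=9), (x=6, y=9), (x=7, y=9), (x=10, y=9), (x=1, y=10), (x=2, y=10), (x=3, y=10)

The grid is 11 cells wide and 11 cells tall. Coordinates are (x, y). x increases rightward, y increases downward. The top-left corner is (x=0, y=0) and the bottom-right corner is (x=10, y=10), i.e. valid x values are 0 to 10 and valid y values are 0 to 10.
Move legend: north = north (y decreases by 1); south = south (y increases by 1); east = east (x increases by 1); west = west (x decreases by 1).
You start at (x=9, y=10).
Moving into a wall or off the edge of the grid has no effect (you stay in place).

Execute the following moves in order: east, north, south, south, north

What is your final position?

Answer: Final position: (x=10, y=10)

Derivation:
Start: (x=9, y=10)
  east (east): (x=9, y=10) -> (x=10, y=10)
  north (north): blocked, stay at (x=10, y=10)
  south (south): blocked, stay at (x=10, y=10)
  south (south): blocked, stay at (x=10, y=10)
  north (north): blocked, stay at (x=10, y=10)
Final: (x=10, y=10)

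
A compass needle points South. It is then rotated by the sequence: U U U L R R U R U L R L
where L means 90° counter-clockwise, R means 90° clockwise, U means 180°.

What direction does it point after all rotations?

Answer: Final heading: East

Derivation:
Start: South
  U (U-turn (180°)) -> North
  U (U-turn (180°)) -> South
  U (U-turn (180°)) -> North
  L (left (90° counter-clockwise)) -> West
  R (right (90° clockwise)) -> North
  R (right (90° clockwise)) -> East
  U (U-turn (180°)) -> West
  R (right (90° clockwise)) -> North
  U (U-turn (180°)) -> South
  L (left (90° counter-clockwise)) -> East
  R (right (90° clockwise)) -> South
  L (left (90° counter-clockwise)) -> East
Final: East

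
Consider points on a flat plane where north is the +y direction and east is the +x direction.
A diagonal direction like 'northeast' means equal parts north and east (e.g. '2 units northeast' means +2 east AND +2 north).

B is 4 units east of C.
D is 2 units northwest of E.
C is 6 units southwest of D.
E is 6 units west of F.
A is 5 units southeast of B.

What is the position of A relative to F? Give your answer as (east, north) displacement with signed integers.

Place F at the origin (east=0, north=0).
  E is 6 units west of F: delta (east=-6, north=+0); E at (east=-6, north=0).
  D is 2 units northwest of E: delta (east=-2, north=+2); D at (east=-8, north=2).
  C is 6 units southwest of D: delta (east=-6, north=-6); C at (east=-14, north=-4).
  B is 4 units east of C: delta (east=+4, north=+0); B at (east=-10, north=-4).
  A is 5 units southeast of B: delta (east=+5, north=-5); A at (east=-5, north=-9).
Therefore A relative to F: (east=-5, north=-9).

Answer: A is at (east=-5, north=-9) relative to F.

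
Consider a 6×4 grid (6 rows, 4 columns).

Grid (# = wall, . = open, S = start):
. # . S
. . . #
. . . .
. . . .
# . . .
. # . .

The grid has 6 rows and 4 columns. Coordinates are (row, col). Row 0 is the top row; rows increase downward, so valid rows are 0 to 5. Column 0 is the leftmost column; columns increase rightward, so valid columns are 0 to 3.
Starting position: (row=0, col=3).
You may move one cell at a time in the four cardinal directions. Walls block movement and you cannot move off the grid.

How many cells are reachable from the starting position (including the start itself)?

BFS flood-fill from (row=0, col=3):
  Distance 0: (row=0, col=3)
  Distance 1: (row=0, col=2)
  Distance 2: (row=1, col=2)
  Distance 3: (row=1, col=1), (row=2, col=2)
  Distance 4: (row=1, col=0), (row=2, col=1), (row=2, col=3), (row=3, col=2)
  Distance 5: (row=0, col=0), (row=2, col=0), (row=3, col=1), (row=3, col=3), (row=4, col=2)
  Distance 6: (row=3, col=0), (row=4, col=1), (row=4, col=3), (row=5, col=2)
  Distance 7: (row=5, col=3)
Total reachable: 19 (grid has 20 open cells total)

Answer: Reachable cells: 19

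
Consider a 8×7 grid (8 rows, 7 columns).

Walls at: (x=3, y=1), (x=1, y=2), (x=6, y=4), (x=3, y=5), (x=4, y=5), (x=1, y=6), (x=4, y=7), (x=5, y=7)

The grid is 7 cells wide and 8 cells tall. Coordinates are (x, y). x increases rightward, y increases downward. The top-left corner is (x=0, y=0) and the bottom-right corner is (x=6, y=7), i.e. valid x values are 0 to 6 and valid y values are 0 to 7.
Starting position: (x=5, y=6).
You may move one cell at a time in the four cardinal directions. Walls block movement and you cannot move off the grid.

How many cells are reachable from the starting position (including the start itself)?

BFS flood-fill from (x=5, y=6):
  Distance 0: (x=5, y=6)
  Distance 1: (x=5, y=5), (x=4, y=6), (x=6, y=6)
  Distance 2: (x=5, y=4), (x=6, y=5), (x=3, y=6), (x=6, y=7)
  Distance 3: (x=5, y=3), (x=4, y=4), (x=2, y=6), (x=3, y=7)
  Distance 4: (x=5, y=2), (x=4, y=3), (x=6, y=3), (x=3, y=4), (x=2, y=5), (x=2, y=7)
  Distance 5: (x=5, y=1), (x=4, y=2), (x=6, y=2), (x=3, y=3), (x=2, y=4), (x=1, y=5), (x=1, y=7)
  Distance 6: (x=5, y=0), (x=4, y=1), (x=6, y=1), (x=3, y=2), (x=2, y=3), (x=1, y=4), (x=0, y=5), (x=0, y=7)
  Distance 7: (x=4, y=0), (x=6, y=0), (x=2, y=2), (x=1, y=3), (x=0, y=4), (x=0, y=6)
  Distance 8: (x=3, y=0), (x=2, y=1), (x=0, y=3)
  Distance 9: (x=2, y=0), (x=1, y=1), (x=0, y=2)
  Distance 10: (x=1, y=0), (x=0, y=1)
  Distance 11: (x=0, y=0)
Total reachable: 48 (grid has 48 open cells total)

Answer: Reachable cells: 48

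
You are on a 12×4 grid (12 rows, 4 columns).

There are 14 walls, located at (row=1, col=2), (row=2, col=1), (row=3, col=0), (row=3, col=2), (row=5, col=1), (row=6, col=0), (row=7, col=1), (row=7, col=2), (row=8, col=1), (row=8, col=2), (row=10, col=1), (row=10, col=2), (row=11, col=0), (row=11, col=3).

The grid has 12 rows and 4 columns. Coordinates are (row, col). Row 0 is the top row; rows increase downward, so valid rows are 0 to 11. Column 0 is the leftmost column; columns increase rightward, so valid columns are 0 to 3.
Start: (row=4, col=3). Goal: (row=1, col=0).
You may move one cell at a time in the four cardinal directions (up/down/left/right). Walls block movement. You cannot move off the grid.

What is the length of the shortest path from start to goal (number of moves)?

Answer: Shortest path length: 8

Derivation:
BFS from (row=4, col=3) until reaching (row=1, col=0):
  Distance 0: (row=4, col=3)
  Distance 1: (row=3, col=3), (row=4, col=2), (row=5, col=3)
  Distance 2: (row=2, col=3), (row=4, col=1), (row=5, col=2), (row=6, col=3)
  Distance 3: (row=1, col=3), (row=2, col=2), (row=3, col=1), (row=4, col=0), (row=6, col=2), (row=7, col=3)
  Distance 4: (row=0, col=3), (row=5, col=0), (row=6, col=1), (row=8, col=3)
  Distance 5: (row=0, col=2), (row=9, col=3)
  Distance 6: (row=0, col=1), (row=9, col=2), (row=10, col=3)
  Distance 7: (row=0, col=0), (row=1, col=1), (row=9, col=1)
  Distance 8: (row=1, col=0), (row=9, col=0)  <- goal reached here
One shortest path (8 moves): (row=4, col=3) -> (row=3, col=3) -> (row=2, col=3) -> (row=1, col=3) -> (row=0, col=3) -> (row=0, col=2) -> (row=0, col=1) -> (row=0, col=0) -> (row=1, col=0)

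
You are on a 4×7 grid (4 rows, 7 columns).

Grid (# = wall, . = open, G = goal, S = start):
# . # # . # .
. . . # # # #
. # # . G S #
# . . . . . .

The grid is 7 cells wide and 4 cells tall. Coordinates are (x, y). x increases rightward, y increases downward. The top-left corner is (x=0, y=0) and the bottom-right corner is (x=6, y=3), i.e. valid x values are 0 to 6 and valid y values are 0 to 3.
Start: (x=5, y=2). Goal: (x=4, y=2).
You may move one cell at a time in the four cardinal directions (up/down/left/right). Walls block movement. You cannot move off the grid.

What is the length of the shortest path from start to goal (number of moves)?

Answer: Shortest path length: 1

Derivation:
BFS from (x=5, y=2) until reaching (x=4, y=2):
  Distance 0: (x=5, y=2)
  Distance 1: (x=4, y=2), (x=5, y=3)  <- goal reached here
One shortest path (1 moves): (x=5, y=2) -> (x=4, y=2)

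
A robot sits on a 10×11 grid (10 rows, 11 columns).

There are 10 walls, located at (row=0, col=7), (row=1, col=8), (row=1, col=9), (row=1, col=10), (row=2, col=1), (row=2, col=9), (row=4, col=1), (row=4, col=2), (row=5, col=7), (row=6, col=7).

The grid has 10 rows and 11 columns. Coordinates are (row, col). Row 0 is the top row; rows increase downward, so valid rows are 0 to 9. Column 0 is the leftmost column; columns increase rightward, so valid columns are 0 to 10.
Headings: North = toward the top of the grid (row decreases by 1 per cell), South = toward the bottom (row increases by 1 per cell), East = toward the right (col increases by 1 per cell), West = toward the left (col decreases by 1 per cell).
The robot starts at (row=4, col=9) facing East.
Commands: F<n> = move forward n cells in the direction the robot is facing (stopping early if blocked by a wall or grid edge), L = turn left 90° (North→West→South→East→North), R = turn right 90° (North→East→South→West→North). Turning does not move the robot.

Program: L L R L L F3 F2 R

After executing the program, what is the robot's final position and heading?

Start: (row=4, col=9), facing East
  L: turn left, now facing North
  L: turn left, now facing West
  R: turn right, now facing North
  L: turn left, now facing West
  L: turn left, now facing South
  F3: move forward 3, now at (row=7, col=9)
  F2: move forward 2, now at (row=9, col=9)
  R: turn right, now facing West
Final: (row=9, col=9), facing West

Answer: Final position: (row=9, col=9), facing West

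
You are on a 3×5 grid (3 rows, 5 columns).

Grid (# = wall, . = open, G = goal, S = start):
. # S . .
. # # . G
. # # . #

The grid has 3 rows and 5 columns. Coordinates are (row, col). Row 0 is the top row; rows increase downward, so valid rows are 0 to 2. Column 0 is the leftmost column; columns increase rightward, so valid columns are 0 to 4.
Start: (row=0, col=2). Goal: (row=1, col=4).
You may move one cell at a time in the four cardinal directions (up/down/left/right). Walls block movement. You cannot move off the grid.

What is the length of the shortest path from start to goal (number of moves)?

BFS from (row=0, col=2) until reaching (row=1, col=4):
  Distance 0: (row=0, col=2)
  Distance 1: (row=0, col=3)
  Distance 2: (row=0, col=4), (row=1, col=3)
  Distance 3: (row=1, col=4), (row=2, col=3)  <- goal reached here
One shortest path (3 moves): (row=0, col=2) -> (row=0, col=3) -> (row=0, col=4) -> (row=1, col=4)

Answer: Shortest path length: 3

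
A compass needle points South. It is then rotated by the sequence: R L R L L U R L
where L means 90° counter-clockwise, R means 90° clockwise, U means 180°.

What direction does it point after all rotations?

Start: South
  R (right (90° clockwise)) -> West
  L (left (90° counter-clockwise)) -> South
  R (right (90° clockwise)) -> West
  L (left (90° counter-clockwise)) -> South
  L (left (90° counter-clockwise)) -> East
  U (U-turn (180°)) -> West
  R (right (90° clockwise)) -> North
  L (left (90° counter-clockwise)) -> West
Final: West

Answer: Final heading: West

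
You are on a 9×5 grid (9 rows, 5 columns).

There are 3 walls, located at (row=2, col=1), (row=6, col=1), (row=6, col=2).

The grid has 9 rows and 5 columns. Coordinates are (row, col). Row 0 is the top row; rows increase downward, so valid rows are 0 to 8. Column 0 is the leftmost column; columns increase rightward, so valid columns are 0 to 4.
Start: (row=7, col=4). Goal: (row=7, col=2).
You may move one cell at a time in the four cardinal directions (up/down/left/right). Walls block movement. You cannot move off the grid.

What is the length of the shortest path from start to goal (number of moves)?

Answer: Shortest path length: 2

Derivation:
BFS from (row=7, col=4) until reaching (row=7, col=2):
  Distance 0: (row=7, col=4)
  Distance 1: (row=6, col=4), (row=7, col=3), (row=8, col=4)
  Distance 2: (row=5, col=4), (row=6, col=3), (row=7, col=2), (row=8, col=3)  <- goal reached here
One shortest path (2 moves): (row=7, col=4) -> (row=7, col=3) -> (row=7, col=2)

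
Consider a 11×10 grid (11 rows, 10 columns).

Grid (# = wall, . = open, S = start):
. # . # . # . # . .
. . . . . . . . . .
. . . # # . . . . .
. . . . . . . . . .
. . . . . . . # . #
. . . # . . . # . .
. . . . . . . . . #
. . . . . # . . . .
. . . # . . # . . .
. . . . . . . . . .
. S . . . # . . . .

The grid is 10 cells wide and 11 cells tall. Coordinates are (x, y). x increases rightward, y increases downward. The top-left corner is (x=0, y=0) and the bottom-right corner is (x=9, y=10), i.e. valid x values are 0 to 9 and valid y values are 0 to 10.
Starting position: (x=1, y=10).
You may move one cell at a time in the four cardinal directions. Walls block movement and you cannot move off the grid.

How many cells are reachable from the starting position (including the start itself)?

BFS flood-fill from (x=1, y=10):
  Distance 0: (x=1, y=10)
  Distance 1: (x=1, y=9), (x=0, y=10), (x=2, y=10)
  Distance 2: (x=1, y=8), (x=0, y=9), (x=2, y=9), (x=3, y=10)
  Distance 3: (x=1, y=7), (x=0, y=8), (x=2, y=8), (x=3, y=9), (x=4, y=10)
  Distance 4: (x=1, y=6), (x=0, y=7), (x=2, y=7), (x=4, y=9)
  Distance 5: (x=1, y=5), (x=0, y=6), (x=2, y=6), (x=3, y=7), (x=4, y=8), (x=5, y=9)
  Distance 6: (x=1, y=4), (x=0, y=5), (x=2, y=5), (x=3, y=6), (x=4, y=7), (x=5, y=8), (x=6, y=9)
  Distance 7: (x=1, y=3), (x=0, y=4), (x=2, y=4), (x=4, y=6), (x=7, y=9), (x=6, y=10)
  Distance 8: (x=1, y=2), (x=0, y=3), (x=2, y=3), (x=3, y=4), (x=4, y=5), (x=5, y=6), (x=7, y=8), (x=8, y=9), (x=7, y=10)
  Distance 9: (x=1, y=1), (x=0, y=2), (x=2, y=2), (x=3, y=3), (x=4, y=4), (x=5, y=5), (x=6, y=6), (x=7, y=7), (x=8, y=8), (x=9, y=9), (x=8, y=10)
  Distance 10: (x=0, y=1), (x=2, y=1), (x=4, y=3), (x=5, y=4), (x=6, y=5), (x=7, y=6), (x=6, y=7), (x=8, y=7), (x=9, y=8), (x=9, y=10)
  Distance 11: (x=0, y=0), (x=2, y=0), (x=3, y=1), (x=5, y=3), (x=6, y=4), (x=8, y=6), (x=9, y=7)
  Distance 12: (x=4, y=1), (x=5, y=2), (x=6, y=3), (x=8, y=5)
  Distance 13: (x=4, y=0), (x=5, y=1), (x=6, y=2), (x=7, y=3), (x=8, y=4), (x=9, y=5)
  Distance 14: (x=6, y=1), (x=7, y=2), (x=8, y=3)
  Distance 15: (x=6, y=0), (x=7, y=1), (x=8, y=2), (x=9, y=3)
  Distance 16: (x=8, y=1), (x=9, y=2)
  Distance 17: (x=8, y=0), (x=9, y=1)
  Distance 18: (x=9, y=0)
Total reachable: 95 (grid has 95 open cells total)

Answer: Reachable cells: 95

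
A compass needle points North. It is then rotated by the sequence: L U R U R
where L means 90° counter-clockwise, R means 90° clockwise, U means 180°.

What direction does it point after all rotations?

Answer: Final heading: East

Derivation:
Start: North
  L (left (90° counter-clockwise)) -> West
  U (U-turn (180°)) -> East
  R (right (90° clockwise)) -> South
  U (U-turn (180°)) -> North
  R (right (90° clockwise)) -> East
Final: East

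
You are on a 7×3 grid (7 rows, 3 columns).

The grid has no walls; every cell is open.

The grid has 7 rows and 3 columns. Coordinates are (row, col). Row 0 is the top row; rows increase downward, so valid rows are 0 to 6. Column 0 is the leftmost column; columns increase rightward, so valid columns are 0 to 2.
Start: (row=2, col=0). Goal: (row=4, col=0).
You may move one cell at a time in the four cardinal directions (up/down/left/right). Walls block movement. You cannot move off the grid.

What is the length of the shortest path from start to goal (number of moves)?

BFS from (row=2, col=0) until reaching (row=4, col=0):
  Distance 0: (row=2, col=0)
  Distance 1: (row=1, col=0), (row=2, col=1), (row=3, col=0)
  Distance 2: (row=0, col=0), (row=1, col=1), (row=2, col=2), (row=3, col=1), (row=4, col=0)  <- goal reached here
One shortest path (2 moves): (row=2, col=0) -> (row=3, col=0) -> (row=4, col=0)

Answer: Shortest path length: 2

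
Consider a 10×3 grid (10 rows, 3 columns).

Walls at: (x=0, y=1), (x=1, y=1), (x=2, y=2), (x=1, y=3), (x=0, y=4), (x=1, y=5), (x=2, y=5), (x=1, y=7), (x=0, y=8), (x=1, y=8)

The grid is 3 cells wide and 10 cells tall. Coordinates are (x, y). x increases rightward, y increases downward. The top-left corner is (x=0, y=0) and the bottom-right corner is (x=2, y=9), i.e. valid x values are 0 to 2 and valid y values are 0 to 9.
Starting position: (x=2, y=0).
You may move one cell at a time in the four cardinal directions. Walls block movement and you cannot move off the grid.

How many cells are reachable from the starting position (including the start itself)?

BFS flood-fill from (x=2, y=0):
  Distance 0: (x=2, y=0)
  Distance 1: (x=1, y=0), (x=2, y=1)
  Distance 2: (x=0, y=0)
Total reachable: 4 (grid has 20 open cells total)

Answer: Reachable cells: 4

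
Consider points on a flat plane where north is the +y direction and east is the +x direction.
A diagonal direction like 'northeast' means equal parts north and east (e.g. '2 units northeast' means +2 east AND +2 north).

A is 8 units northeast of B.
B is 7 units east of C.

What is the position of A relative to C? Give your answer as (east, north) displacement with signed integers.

Answer: A is at (east=15, north=8) relative to C.

Derivation:
Place C at the origin (east=0, north=0).
  B is 7 units east of C: delta (east=+7, north=+0); B at (east=7, north=0).
  A is 8 units northeast of B: delta (east=+8, north=+8); A at (east=15, north=8).
Therefore A relative to C: (east=15, north=8).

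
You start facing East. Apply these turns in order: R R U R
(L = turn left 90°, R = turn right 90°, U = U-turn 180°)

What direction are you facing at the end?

Answer: Final heading: South

Derivation:
Start: East
  R (right (90° clockwise)) -> South
  R (right (90° clockwise)) -> West
  U (U-turn (180°)) -> East
  R (right (90° clockwise)) -> South
Final: South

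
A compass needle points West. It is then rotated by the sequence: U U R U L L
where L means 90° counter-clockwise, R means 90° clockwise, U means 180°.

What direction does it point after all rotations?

Start: West
  U (U-turn (180°)) -> East
  U (U-turn (180°)) -> West
  R (right (90° clockwise)) -> North
  U (U-turn (180°)) -> South
  L (left (90° counter-clockwise)) -> East
  L (left (90° counter-clockwise)) -> North
Final: North

Answer: Final heading: North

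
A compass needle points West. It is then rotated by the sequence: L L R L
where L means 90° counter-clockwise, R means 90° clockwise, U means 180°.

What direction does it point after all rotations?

Start: West
  L (left (90° counter-clockwise)) -> South
  L (left (90° counter-clockwise)) -> East
  R (right (90° clockwise)) -> South
  L (left (90° counter-clockwise)) -> East
Final: East

Answer: Final heading: East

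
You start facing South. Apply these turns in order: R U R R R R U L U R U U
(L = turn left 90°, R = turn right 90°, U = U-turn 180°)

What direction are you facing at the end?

Start: South
  R (right (90° clockwise)) -> West
  U (U-turn (180°)) -> East
  R (right (90° clockwise)) -> South
  R (right (90° clockwise)) -> West
  R (right (90° clockwise)) -> North
  R (right (90° clockwise)) -> East
  U (U-turn (180°)) -> West
  L (left (90° counter-clockwise)) -> South
  U (U-turn (180°)) -> North
  R (right (90° clockwise)) -> East
  U (U-turn (180°)) -> West
  U (U-turn (180°)) -> East
Final: East

Answer: Final heading: East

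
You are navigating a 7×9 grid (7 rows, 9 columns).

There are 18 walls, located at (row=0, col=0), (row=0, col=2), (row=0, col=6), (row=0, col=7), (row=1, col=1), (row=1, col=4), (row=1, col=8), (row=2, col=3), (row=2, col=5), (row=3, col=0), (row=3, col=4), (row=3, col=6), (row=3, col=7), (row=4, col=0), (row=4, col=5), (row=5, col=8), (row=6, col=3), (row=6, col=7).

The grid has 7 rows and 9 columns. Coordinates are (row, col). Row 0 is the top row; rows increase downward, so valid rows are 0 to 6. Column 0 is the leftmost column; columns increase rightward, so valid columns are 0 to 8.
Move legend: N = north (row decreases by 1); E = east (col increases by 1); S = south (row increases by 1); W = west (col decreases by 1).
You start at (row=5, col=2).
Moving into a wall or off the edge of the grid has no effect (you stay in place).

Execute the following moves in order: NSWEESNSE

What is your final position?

Answer: Final position: (row=5, col=4)

Derivation:
Start: (row=5, col=2)
  N (north): (row=5, col=2) -> (row=4, col=2)
  S (south): (row=4, col=2) -> (row=5, col=2)
  W (west): (row=5, col=2) -> (row=5, col=1)
  E (east): (row=5, col=1) -> (row=5, col=2)
  E (east): (row=5, col=2) -> (row=5, col=3)
  S (south): blocked, stay at (row=5, col=3)
  N (north): (row=5, col=3) -> (row=4, col=3)
  S (south): (row=4, col=3) -> (row=5, col=3)
  E (east): (row=5, col=3) -> (row=5, col=4)
Final: (row=5, col=4)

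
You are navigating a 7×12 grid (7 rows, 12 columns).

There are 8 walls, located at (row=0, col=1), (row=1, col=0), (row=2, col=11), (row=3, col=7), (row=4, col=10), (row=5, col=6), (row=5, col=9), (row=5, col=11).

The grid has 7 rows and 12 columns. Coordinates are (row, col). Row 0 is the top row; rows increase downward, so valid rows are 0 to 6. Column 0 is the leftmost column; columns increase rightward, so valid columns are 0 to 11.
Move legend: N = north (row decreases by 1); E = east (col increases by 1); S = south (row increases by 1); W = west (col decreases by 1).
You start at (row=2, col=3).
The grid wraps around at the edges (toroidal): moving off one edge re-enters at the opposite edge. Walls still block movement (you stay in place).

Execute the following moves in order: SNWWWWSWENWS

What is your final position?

Start: (row=2, col=3)
  S (south): (row=2, col=3) -> (row=3, col=3)
  N (north): (row=3, col=3) -> (row=2, col=3)
  W (west): (row=2, col=3) -> (row=2, col=2)
  W (west): (row=2, col=2) -> (row=2, col=1)
  W (west): (row=2, col=1) -> (row=2, col=0)
  W (west): blocked, stay at (row=2, col=0)
  S (south): (row=2, col=0) -> (row=3, col=0)
  W (west): (row=3, col=0) -> (row=3, col=11)
  E (east): (row=3, col=11) -> (row=3, col=0)
  N (north): (row=3, col=0) -> (row=2, col=0)
  W (west): blocked, stay at (row=2, col=0)
  S (south): (row=2, col=0) -> (row=3, col=0)
Final: (row=3, col=0)

Answer: Final position: (row=3, col=0)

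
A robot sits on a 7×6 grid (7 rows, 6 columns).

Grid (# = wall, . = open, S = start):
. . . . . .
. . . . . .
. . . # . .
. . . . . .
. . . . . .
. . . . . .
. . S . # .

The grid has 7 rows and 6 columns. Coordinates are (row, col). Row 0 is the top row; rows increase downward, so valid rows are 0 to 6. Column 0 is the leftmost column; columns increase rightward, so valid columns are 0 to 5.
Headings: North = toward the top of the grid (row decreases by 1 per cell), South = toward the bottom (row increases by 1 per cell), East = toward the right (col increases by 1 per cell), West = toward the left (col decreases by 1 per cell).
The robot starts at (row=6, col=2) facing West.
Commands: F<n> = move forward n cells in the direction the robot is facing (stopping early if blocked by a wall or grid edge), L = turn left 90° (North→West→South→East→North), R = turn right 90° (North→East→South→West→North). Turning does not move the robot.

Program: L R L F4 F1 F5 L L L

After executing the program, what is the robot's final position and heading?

Start: (row=6, col=2), facing West
  L: turn left, now facing South
  R: turn right, now facing West
  L: turn left, now facing South
  F4: move forward 0/4 (blocked), now at (row=6, col=2)
  F1: move forward 0/1 (blocked), now at (row=6, col=2)
  F5: move forward 0/5 (blocked), now at (row=6, col=2)
  L: turn left, now facing East
  L: turn left, now facing North
  L: turn left, now facing West
Final: (row=6, col=2), facing West

Answer: Final position: (row=6, col=2), facing West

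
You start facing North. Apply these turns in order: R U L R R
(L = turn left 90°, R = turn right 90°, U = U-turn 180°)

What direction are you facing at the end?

Answer: Final heading: North

Derivation:
Start: North
  R (right (90° clockwise)) -> East
  U (U-turn (180°)) -> West
  L (left (90° counter-clockwise)) -> South
  R (right (90° clockwise)) -> West
  R (right (90° clockwise)) -> North
Final: North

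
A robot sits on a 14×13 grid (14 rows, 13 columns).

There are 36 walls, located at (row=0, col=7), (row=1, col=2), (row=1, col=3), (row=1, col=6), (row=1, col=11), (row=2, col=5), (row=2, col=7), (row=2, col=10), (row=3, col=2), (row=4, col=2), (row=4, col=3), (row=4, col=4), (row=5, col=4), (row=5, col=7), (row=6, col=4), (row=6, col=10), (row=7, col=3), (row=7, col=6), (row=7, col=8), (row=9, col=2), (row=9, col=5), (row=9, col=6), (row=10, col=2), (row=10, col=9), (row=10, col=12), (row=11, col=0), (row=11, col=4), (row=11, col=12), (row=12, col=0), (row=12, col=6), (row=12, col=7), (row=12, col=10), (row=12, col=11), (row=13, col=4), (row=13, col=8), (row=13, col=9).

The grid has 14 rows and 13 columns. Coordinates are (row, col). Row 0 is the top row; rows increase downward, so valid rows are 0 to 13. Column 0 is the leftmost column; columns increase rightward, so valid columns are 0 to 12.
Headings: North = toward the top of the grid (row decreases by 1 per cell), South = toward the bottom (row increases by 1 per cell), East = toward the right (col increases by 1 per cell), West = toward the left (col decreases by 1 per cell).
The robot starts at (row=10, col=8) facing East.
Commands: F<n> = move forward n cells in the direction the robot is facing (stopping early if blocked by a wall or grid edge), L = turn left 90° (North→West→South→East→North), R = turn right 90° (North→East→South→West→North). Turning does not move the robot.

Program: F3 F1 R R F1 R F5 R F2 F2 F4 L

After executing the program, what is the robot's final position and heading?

Answer: Final position: (row=6, col=9), facing North

Derivation:
Start: (row=10, col=8), facing East
  F3: move forward 0/3 (blocked), now at (row=10, col=8)
  F1: move forward 0/1 (blocked), now at (row=10, col=8)
  R: turn right, now facing South
  R: turn right, now facing West
  F1: move forward 1, now at (row=10, col=7)
  R: turn right, now facing North
  F5: move forward 4/5 (blocked), now at (row=6, col=7)
  R: turn right, now facing East
  F2: move forward 2, now at (row=6, col=9)
  F2: move forward 0/2 (blocked), now at (row=6, col=9)
  F4: move forward 0/4 (blocked), now at (row=6, col=9)
  L: turn left, now facing North
Final: (row=6, col=9), facing North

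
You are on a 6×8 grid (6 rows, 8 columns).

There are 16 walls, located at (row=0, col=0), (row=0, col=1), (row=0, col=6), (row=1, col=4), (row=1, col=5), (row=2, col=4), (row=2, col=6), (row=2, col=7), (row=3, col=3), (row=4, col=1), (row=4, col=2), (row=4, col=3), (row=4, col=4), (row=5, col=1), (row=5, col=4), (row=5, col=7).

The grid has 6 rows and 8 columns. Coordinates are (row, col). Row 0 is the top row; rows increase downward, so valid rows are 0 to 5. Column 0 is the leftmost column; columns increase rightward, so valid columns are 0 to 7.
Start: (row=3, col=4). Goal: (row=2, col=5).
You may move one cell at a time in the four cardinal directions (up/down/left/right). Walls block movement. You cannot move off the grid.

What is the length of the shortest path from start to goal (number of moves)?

BFS from (row=3, col=4) until reaching (row=2, col=5):
  Distance 0: (row=3, col=4)
  Distance 1: (row=3, col=5)
  Distance 2: (row=2, col=5), (row=3, col=6), (row=4, col=5)  <- goal reached here
One shortest path (2 moves): (row=3, col=4) -> (row=3, col=5) -> (row=2, col=5)

Answer: Shortest path length: 2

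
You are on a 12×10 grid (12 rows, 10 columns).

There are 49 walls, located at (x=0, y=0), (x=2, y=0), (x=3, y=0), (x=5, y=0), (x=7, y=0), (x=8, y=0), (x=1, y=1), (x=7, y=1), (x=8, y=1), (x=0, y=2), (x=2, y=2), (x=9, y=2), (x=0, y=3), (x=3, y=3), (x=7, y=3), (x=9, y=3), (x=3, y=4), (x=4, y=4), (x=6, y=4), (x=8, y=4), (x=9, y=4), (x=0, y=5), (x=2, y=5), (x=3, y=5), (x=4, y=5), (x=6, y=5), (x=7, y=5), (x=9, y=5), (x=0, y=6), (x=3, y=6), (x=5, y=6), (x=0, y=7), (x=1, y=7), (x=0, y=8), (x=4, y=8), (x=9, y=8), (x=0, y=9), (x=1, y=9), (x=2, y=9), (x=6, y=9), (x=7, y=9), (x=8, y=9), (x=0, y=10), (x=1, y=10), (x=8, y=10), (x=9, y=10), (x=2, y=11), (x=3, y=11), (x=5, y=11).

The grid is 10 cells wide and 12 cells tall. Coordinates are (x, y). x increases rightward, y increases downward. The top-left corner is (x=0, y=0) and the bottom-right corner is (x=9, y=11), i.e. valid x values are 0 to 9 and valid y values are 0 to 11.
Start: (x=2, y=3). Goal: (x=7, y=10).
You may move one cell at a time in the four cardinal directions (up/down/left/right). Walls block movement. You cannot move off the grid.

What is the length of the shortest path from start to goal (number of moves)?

Answer: Shortest path length: 14

Derivation:
BFS from (x=2, y=3) until reaching (x=7, y=10):
  Distance 0: (x=2, y=3)
  Distance 1: (x=1, y=3), (x=2, y=4)
  Distance 2: (x=1, y=2), (x=1, y=4)
  Distance 3: (x=0, y=4), (x=1, y=5)
  Distance 4: (x=1, y=6)
  Distance 5: (x=2, y=6)
  Distance 6: (x=2, y=7)
  Distance 7: (x=3, y=7), (x=2, y=8)
  Distance 8: (x=4, y=7), (x=1, y=8), (x=3, y=8)
  Distance 9: (x=4, y=6), (x=5, y=7), (x=3, y=9)
  Distance 10: (x=6, y=7), (x=5, y=8), (x=4, y=9), (x=3, y=10)
  Distance 11: (x=6, y=6), (x=7, y=7), (x=6, y=8), (x=5, y=9), (x=2, y=10), (x=4, y=10)
  Distance 12: (x=7, y=6), (x=8, y=7), (x=7, y=8), (x=5, y=10), (x=4, y=11)
  Distance 13: (x=8, y=6), (x=9, y=7), (x=8, y=8), (x=6, y=10)
  Distance 14: (x=8, y=5), (x=9, y=6), (x=7, y=10), (x=6, y=11)  <- goal reached here
One shortest path (14 moves): (x=2, y=3) -> (x=1, y=3) -> (x=1, y=4) -> (x=1, y=5) -> (x=1, y=6) -> (x=2, y=6) -> (x=2, y=7) -> (x=3, y=7) -> (x=4, y=7) -> (x=5, y=7) -> (x=5, y=8) -> (x=5, y=9) -> (x=5, y=10) -> (x=6, y=10) -> (x=7, y=10)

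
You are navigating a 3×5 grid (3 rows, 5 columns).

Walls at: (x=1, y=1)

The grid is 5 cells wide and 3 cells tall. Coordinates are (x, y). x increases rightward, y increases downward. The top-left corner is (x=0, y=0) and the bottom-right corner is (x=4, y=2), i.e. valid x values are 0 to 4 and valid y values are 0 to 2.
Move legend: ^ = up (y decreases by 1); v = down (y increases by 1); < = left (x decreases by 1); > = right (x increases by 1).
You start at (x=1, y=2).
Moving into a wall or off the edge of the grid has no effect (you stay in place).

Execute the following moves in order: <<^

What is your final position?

Answer: Final position: (x=0, y=1)

Derivation:
Start: (x=1, y=2)
  < (left): (x=1, y=2) -> (x=0, y=2)
  < (left): blocked, stay at (x=0, y=2)
  ^ (up): (x=0, y=2) -> (x=0, y=1)
Final: (x=0, y=1)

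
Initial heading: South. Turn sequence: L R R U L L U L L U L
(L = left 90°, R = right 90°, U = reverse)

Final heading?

Answer: Final heading: North

Derivation:
Start: South
  L (left (90° counter-clockwise)) -> East
  R (right (90° clockwise)) -> South
  R (right (90° clockwise)) -> West
  U (U-turn (180°)) -> East
  L (left (90° counter-clockwise)) -> North
  L (left (90° counter-clockwise)) -> West
  U (U-turn (180°)) -> East
  L (left (90° counter-clockwise)) -> North
  L (left (90° counter-clockwise)) -> West
  U (U-turn (180°)) -> East
  L (left (90° counter-clockwise)) -> North
Final: North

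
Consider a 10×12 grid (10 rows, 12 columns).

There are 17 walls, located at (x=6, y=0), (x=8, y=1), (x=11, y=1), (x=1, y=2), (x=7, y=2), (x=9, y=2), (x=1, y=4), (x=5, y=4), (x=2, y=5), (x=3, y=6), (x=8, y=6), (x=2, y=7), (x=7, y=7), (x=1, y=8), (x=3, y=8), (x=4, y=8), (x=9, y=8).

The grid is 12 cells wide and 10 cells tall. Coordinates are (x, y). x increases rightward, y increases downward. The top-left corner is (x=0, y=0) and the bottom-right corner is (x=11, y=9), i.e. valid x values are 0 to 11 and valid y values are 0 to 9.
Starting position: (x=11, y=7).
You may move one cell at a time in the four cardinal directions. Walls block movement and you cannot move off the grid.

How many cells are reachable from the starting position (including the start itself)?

BFS flood-fill from (x=11, y=7):
  Distance 0: (x=11, y=7)
  Distance 1: (x=11, y=6), (x=10, y=7), (x=11, y=8)
  Distance 2: (x=11, y=5), (x=10, y=6), (x=9, y=7), (x=10, y=8), (x=11, y=9)
  Distance 3: (x=11, y=4), (x=10, y=5), (x=9, y=6), (x=8, y=7), (x=10, y=9)
  Distance 4: (x=11, y=3), (x=10, y=4), (x=9, y=5), (x=8, y=8), (x=9, y=9)
  Distance 5: (x=11, y=2), (x=10, y=3), (x=9, y=4), (x=8, y=5), (x=7, y=8), (x=8, y=9)
  Distance 6: (x=10, y=2), (x=9, y=3), (x=8, y=4), (x=7, y=5), (x=6, y=8), (x=7, y=9)
  Distance 7: (x=10, y=1), (x=8, y=3), (x=7, y=4), (x=6, y=5), (x=7, y=6), (x=6, y=7), (x=5, y=8), (x=6, y=9)
  Distance 8: (x=10, y=0), (x=9, y=1), (x=8, y=2), (x=7, y=3), (x=6, y=4), (x=5, y=5), (x=6, y=6), (x=5, y=7), (x=5, y=9)
  Distance 9: (x=9, y=0), (x=11, y=0), (x=6, y=3), (x=4, y=5), (x=5, y=6), (x=4, y=7), (x=4, y=9)
  Distance 10: (x=8, y=0), (x=6, y=2), (x=5, y=3), (x=4, y=4), (x=3, y=5), (x=4, y=6), (x=3, y=7), (x=3, y=9)
  Distance 11: (x=7, y=0), (x=6, y=1), (x=5, y=2), (x=4, y=3), (x=3, y=4), (x=2, y=9)
  Distance 12: (x=5, y=1), (x=7, y=1), (x=4, y=2), (x=3, y=3), (x=2, y=4), (x=2, y=8), (x=1, y=9)
  Distance 13: (x=5, y=0), (x=4, y=1), (x=3, y=2), (x=2, y=3), (x=0, y=9)
  Distance 14: (x=4, y=0), (x=3, y=1), (x=2, y=2), (x=1, y=3), (x=0, y=8)
  Distance 15: (x=3, y=0), (x=2, y=1), (x=0, y=3), (x=0, y=7)
  Distance 16: (x=2, y=0), (x=1, y=1), (x=0, y=2), (x=0, y=4), (x=0, y=6), (x=1, y=7)
  Distance 17: (x=1, y=0), (x=0, y=1), (x=0, y=5), (x=1, y=6)
  Distance 18: (x=0, y=0), (x=1, y=5), (x=2, y=6)
Total reachable: 103 (grid has 103 open cells total)

Answer: Reachable cells: 103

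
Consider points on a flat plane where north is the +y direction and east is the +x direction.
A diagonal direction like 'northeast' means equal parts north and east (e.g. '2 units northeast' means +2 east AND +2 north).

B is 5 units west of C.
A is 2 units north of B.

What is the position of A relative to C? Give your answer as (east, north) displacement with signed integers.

Place C at the origin (east=0, north=0).
  B is 5 units west of C: delta (east=-5, north=+0); B at (east=-5, north=0).
  A is 2 units north of B: delta (east=+0, north=+2); A at (east=-5, north=2).
Therefore A relative to C: (east=-5, north=2).

Answer: A is at (east=-5, north=2) relative to C.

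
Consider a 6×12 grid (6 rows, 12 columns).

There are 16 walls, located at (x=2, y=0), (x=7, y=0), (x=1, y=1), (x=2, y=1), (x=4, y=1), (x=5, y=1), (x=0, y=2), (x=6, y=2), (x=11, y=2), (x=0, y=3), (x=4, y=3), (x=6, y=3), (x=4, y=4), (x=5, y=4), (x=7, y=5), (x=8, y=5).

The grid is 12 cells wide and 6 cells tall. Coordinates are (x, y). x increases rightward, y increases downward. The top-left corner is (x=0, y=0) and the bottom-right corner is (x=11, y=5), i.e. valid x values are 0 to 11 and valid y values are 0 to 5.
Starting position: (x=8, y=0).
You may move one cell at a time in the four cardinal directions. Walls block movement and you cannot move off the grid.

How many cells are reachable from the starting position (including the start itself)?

BFS flood-fill from (x=8, y=0):
  Distance 0: (x=8, y=0)
  Distance 1: (x=9, y=0), (x=8, y=1)
  Distance 2: (x=10, y=0), (x=7, y=1), (x=9, y=1), (x=8, y=2)
  Distance 3: (x=11, y=0), (x=6, y=1), (x=10, y=1), (x=7, y=2), (x=9, y=2), (x=8, y=3)
  Distance 4: (x=6, y=0), (x=11, y=1), (x=10, y=2), (x=7, y=3), (x=9, y=3), (x=8, y=4)
  Distance 5: (x=5, y=0), (x=10, y=3), (x=7, y=4), (x=9, y=4)
  Distance 6: (x=4, y=0), (x=11, y=3), (x=6, y=4), (x=10, y=4), (x=9, y=5)
  Distance 7: (x=3, y=0), (x=11, y=4), (x=6, y=5), (x=10, y=5)
  Distance 8: (x=3, y=1), (x=5, y=5), (x=11, y=5)
  Distance 9: (x=3, y=2), (x=4, y=5)
  Distance 10: (x=2, y=2), (x=4, y=2), (x=3, y=3), (x=3, y=5)
  Distance 11: (x=1, y=2), (x=5, y=2), (x=2, y=3), (x=3, y=4), (x=2, y=5)
  Distance 12: (x=1, y=3), (x=5, y=3), (x=2, y=4), (x=1, y=5)
  Distance 13: (x=1, y=4), (x=0, y=5)
  Distance 14: (x=0, y=4)
Total reachable: 53 (grid has 56 open cells total)

Answer: Reachable cells: 53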